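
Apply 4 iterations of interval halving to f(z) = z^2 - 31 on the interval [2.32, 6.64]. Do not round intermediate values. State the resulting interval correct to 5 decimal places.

f(2.320000) = -25.617600, f(6.640000) = 13.089600 (opposite signs)
step 1: m = 4.480000, f(m) = -10.929600 < 0 → root in [4.480000, 6.640000]
step 2: m = 5.560000, f(m) = -0.086400 < 0 → root in [5.560000, 6.640000]
step 3: m = 6.100000, f(m) = 6.210000 > 0 → root in [5.560000, 6.100000]
step 4: m = 5.830000, f(m) = 2.988900 > 0 → root in [5.560000, 5.830000]

[5.56000, 5.83000]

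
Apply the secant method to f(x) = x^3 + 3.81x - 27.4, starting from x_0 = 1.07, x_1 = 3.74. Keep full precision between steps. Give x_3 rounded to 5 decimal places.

f(x_0) = -22.098257, f(x_1) = 39.163024
x_2 = 3.740000 - (39.163024)·(3.740000 - 1.070000)/(39.163024 - (-22.098257)) = 2.033126; f(x_2) = -11.249654
x_3 = 2.033126 - (-11.249654)·(2.033126 - 3.740000)/(-11.249654 - (39.163024)) = 2.414017; f(x_3) = -4.134958

2.41402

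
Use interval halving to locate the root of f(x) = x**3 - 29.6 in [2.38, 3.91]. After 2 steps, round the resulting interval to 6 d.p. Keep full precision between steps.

[2.762500, 3.145000]

f(2.380000) = -16.118728, f(3.910000) = 30.176471 (opposite signs)
step 1: m = 3.145000, f(m) = 1.507274 > 0 → root in [2.380000, 3.145000]
step 2: m = 2.762500, f(m) = -8.518240 < 0 → root in [2.762500, 3.145000]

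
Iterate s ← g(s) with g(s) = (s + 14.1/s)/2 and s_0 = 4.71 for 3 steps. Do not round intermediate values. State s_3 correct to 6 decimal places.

s_1 = g(4.710000) = 3.851815
s_2 = g(3.851815) = 3.756213
s_3 = g(3.756213) = 3.754997

3.754997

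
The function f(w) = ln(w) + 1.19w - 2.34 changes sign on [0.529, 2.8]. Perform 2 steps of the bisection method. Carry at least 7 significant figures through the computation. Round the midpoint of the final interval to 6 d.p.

1.380625

f(0.529000) = -2.347257, f(2.800000) = 2.021619 (opposite signs)
step 1: m = 1.664500, f(m) = 0.150280 > 0 → root in [0.529000, 1.664500]
step 2: m = 1.096750, f(m) = -0.942516 < 0 → root in [1.096750, 1.664500]
Midpoint of [1.096750, 1.664500] = 1.380625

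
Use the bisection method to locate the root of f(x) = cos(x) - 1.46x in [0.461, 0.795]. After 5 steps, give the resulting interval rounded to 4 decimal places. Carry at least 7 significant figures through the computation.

[0.5654, 0.5758]

f(0.461000) = 0.222548, f(0.795000) = -0.460415 (opposite signs)
step 1: m = 0.628000, f(m) = -0.107676 < 0 → root in [0.461000, 0.628000]
step 2: m = 0.544500, f(m) = 0.060416 > 0 → root in [0.544500, 0.628000]
step 3: m = 0.586250, f(m) = -0.022904 < 0 → root in [0.544500, 0.586250]
step 4: m = 0.565375, f(m) = 0.018940 > 0 → root in [0.565375, 0.586250]
step 5: m = 0.575812, f(m) = -0.001936 < 0 → root in [0.565375, 0.575812]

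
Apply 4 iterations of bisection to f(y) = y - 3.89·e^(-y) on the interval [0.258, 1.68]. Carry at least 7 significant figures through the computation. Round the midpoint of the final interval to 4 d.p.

f(0.258000) = -2.747395, f(1.680000) = 0.955005 (opposite signs)
step 1: m = 0.969000, f(m) = -0.507108 < 0 → root in [0.969000, 1.680000]
step 2: m = 1.324500, f(m) = 0.290009 > 0 → root in [0.969000, 1.324500]
step 3: m = 1.146750, f(m) = -0.088977 < 0 → root in [1.146750, 1.324500]
step 4: m = 1.235625, f(m) = 0.104985 > 0 → root in [1.146750, 1.235625]
Midpoint of [1.146750, 1.235625] = 1.191187

1.1912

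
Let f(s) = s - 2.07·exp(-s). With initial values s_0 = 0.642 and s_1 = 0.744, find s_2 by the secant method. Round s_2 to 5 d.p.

0.86175

f(s_0) = -0.447315, f(s_1) = -0.239683
s_2 = 0.744000 - (-0.239683)·(0.744000 - 0.642000)/(-0.239683 - (-0.447315)) = 0.861746; f(s_2) = -0.012672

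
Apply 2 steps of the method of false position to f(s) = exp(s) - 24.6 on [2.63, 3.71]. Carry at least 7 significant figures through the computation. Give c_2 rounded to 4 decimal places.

3.1688

f(2.630000) = -10.726230, f(3.710000) = 16.253807
step 1: c = 3.059367, f(c) = -3.285946 < 0 → new bracket [3.059367, 3.710000]
step 2: c = 3.168782, f(c) = -0.821499 < 0 → new bracket [3.168782, 3.710000]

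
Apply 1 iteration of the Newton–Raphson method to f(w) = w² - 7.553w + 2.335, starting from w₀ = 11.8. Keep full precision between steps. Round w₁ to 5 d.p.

8.53150

f'(w) = 2w - 7.553
w_0 = 11.800000: f = 52.449600, f' = 16.047000 → w_1 = 11.800000 - (52.449600)/(16.047000) = 8.531501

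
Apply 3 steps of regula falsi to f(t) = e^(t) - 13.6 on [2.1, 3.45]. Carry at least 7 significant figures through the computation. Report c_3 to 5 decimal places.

f(2.100000) = -5.433830, f(3.450000) = 17.900392
step 1: c = 2.414374, f(c) = -2.417233 < 0 → new bracket [2.414374, 3.450000]
step 2: c = 2.537585, f(c) = -0.950918 < 0 → new bracket [2.537585, 3.450000]
step 3: c = 2.583610, f(c) = -0.355138 < 0 → new bracket [2.583610, 3.450000]

2.58361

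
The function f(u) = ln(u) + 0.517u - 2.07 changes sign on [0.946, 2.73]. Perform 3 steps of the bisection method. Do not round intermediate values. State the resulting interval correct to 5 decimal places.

[2.28400, 2.50700]

f(0.946000) = -1.636431, f(2.730000) = 0.345712 (opposite signs)
step 1: m = 1.838000, f(m) = -0.511076 < 0 → root in [1.838000, 2.730000]
step 2: m = 2.284000, f(m) = -0.063244 < 0 → root in [2.284000, 2.730000]
step 3: m = 2.507000, f(m) = 0.145206 > 0 → root in [2.284000, 2.507000]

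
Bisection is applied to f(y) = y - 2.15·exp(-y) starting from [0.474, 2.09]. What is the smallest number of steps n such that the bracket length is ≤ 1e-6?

Initial width b − a = 2.09 − 0.474 = 1.616000.
After n steps the width is (b−a)/2^n; need (b−a)/2^n ≤ 1e-6.
So n ≥ log₂(1.616000/1e-6) = log₂(1616000.0000) ≈ 20.6240.
Hence n = 21.

21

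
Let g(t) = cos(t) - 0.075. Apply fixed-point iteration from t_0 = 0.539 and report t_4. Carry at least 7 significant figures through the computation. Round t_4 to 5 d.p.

0.66959

t_1 = g(0.539000) = 0.783222
t_2 = g(0.783222) = 0.633644
t_3 = g(0.633644) = 0.730876
t_4 = g(0.730876) = 0.669590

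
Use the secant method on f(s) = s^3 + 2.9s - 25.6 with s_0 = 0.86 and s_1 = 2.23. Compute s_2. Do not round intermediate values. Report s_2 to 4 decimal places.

f(s_0) = -22.469944, f(s_1) = -8.043433
s_2 = 2.230000 - (-8.043433)·(2.230000 - 0.860000)/(-8.043433 - (-22.469944)) = 2.993837; f(s_2) = 9.916069

2.9938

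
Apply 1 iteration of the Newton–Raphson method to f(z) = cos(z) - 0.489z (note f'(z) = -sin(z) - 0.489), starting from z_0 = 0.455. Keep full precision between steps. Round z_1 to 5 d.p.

z_0 = 0.455000: f = 0.675766, f' = -0.928462 → z_1 = 0.455000 - (0.675766)/(-0.928462) = 1.182834

1.18283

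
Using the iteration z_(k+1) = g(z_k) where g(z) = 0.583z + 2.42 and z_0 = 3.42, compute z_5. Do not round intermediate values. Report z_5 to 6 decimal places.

z_1 = g(3.420000) = 4.413860
z_2 = g(4.413860) = 4.993280
z_3 = g(4.993280) = 5.331082
z_4 = g(5.331082) = 5.528021
z_5 = g(5.528021) = 5.642836

5.642836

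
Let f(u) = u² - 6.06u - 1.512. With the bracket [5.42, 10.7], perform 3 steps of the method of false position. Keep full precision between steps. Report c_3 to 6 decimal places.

False-position update: c = (a·f(b) − b·f(a))/(f(b) − f(a)); replace the endpoint whose sign matches f(c).
f(5.420000) = -4.980800, f(10.700000) = 48.136000
step 1: c = 5.915109, f(c) = -2.369044 < 0 → new bracket [5.915109, 10.700000]
step 2: c = 6.139555, f(c) = -1.023570 < 0 → new bracket [6.139555, 10.700000]
step 3: c = 6.234509, f(c) = -0.424020 < 0 → new bracket [6.234509, 10.700000]

6.234509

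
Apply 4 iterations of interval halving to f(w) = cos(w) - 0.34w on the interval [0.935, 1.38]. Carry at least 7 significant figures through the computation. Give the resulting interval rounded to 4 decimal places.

f(0.935000) = 0.275918, f(1.380000) = -0.279559 (opposite signs)
step 1: m = 1.157500, f(m) = 0.008080 > 0 → root in [1.157500, 1.380000]
step 2: m = 1.268750, f(m) = -0.133900 < 0 → root in [1.157500, 1.268750]
step 3: m = 1.213125, f(m) = -0.062369 < 0 → root in [1.157500, 1.213125]
step 4: m = 1.185312, f(m) = -0.026999 < 0 → root in [1.157500, 1.185312]

[1.1575, 1.1853]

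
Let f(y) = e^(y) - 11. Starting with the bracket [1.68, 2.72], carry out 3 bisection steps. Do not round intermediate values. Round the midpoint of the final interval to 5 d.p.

2.39500

f(1.680000) = -5.634444, f(2.720000) = 4.180322 (opposite signs)
step 1: m = 2.200000, f(m) = -1.974987 < 0 → root in [2.200000, 2.720000]
step 2: m = 2.460000, f(m) = 0.704812 > 0 → root in [2.200000, 2.460000]
step 3: m = 2.330000, f(m) = -0.722058 < 0 → root in [2.330000, 2.460000]
Midpoint of [2.330000, 2.460000] = 2.395000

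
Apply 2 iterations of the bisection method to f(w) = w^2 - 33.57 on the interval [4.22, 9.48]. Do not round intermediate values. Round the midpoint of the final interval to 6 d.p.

6.192500

f(4.220000) = -15.761600, f(9.480000) = 56.300400 (opposite signs)
step 1: m = 6.850000, f(m) = 13.352500 > 0 → root in [4.220000, 6.850000]
step 2: m = 5.535000, f(m) = -2.933775 < 0 → root in [5.535000, 6.850000]
Midpoint of [5.535000, 6.850000] = 6.192500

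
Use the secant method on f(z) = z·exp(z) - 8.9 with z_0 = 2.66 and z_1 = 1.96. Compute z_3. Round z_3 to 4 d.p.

f(z_0) = 29.128129, f(z_1) = 5.014681
z_2 = 1.960000 - (5.014681)·(1.960000 - 2.660000)/(5.014681 - (29.128129)) = 1.814427; f(z_2) = 2.236145
z_3 = 1.814427 - (2.236145)·(1.814427 - 1.960000)/(2.236145 - (5.014681)) = 1.697270; f(z_3) = 0.365441

1.6973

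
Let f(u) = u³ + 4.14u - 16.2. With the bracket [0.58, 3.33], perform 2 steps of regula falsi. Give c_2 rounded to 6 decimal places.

f(0.580000) = -13.603688, f(3.330000) = 34.512237
step 1: c = 1.357500, f(c) = -8.078338 < 0 → new bracket [1.357500, 3.330000]
step 2: c = 1.731633, f(c) = -3.838649 < 0 → new bracket [1.731633, 3.330000]

1.731633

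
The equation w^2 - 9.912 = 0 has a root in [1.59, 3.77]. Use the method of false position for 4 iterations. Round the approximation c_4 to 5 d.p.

False-position update: c = (a·f(b) − b·f(a))/(f(b) − f(a)); replace the endpoint whose sign matches f(c).
f(1.590000) = -7.383900, f(3.770000) = 4.300900
step 1: c = 2.967593, f(c) = -1.105390 < 0 → new bracket [2.967593, 3.770000]
step 2: c = 3.131656, f(c) = -0.104729 < 0 → new bracket [3.131656, 3.770000]
step 3: c = 3.146831, f(c) = -0.009456 < 0 → new bracket [3.146831, 3.770000]
step 4: c = 3.148198, f(c) = -0.000850 < 0 → new bracket [3.148198, 3.770000]

3.14820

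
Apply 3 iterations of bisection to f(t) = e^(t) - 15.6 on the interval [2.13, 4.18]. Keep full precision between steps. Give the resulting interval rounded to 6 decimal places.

f(2.130000) = -7.185133, f(4.180000) = 49.765853 (opposite signs)
step 1: m = 3.155000, f(m) = 7.853037 > 0 → root in [2.130000, 3.155000]
step 2: m = 2.642500, f(m) = -1.551720 < 0 → root in [2.642500, 3.155000]
step 3: m = 2.898750, f(m) = 2.551442 > 0 → root in [2.642500, 2.898750]

[2.642500, 2.898750]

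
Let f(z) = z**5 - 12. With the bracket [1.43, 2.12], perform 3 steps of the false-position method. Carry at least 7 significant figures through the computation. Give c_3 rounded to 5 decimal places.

1.62343

f(1.430000) = -6.020289, f(2.120000) = 30.823218
step 1: c = 1.542747, f(c) = -3.260759 < 0 → new bracket [1.542747, 2.120000]
step 2: c = 1.597972, f(c) = -1.580526 < 0 → new bracket [1.597972, 2.120000]
step 3: c = 1.623434, f(c) = -0.723515 < 0 → new bracket [1.623434, 2.120000]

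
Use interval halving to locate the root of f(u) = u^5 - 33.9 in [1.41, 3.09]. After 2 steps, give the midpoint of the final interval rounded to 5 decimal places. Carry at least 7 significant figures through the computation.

2.04000

f(1.410000) = -28.326916, f(3.090000) = 247.803600 (opposite signs)
step 1: m = 2.250000, f(m) = 23.765039 > 0 → root in [1.410000, 2.250000]
step 2: m = 1.830000, f(m) = -13.376310 < 0 → root in [1.830000, 2.250000]
Midpoint of [1.830000, 2.250000] = 2.040000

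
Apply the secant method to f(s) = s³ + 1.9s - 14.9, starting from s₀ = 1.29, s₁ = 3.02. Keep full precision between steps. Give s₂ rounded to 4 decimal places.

1.9114

f(s_0) = -10.302311, f(s_1) = 18.381608
s_2 = 3.020000 - (18.381608)·(3.020000 - 1.290000)/(18.381608 - (-10.302311)) = 1.911359; f(s_2) = -4.285669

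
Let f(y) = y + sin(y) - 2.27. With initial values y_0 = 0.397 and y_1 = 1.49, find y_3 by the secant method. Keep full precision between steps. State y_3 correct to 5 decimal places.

f(y_0) = -1.486347, f(y_1) = 0.216738
y_2 = 1.490000 - (0.216738)·(1.490000 - 0.397000)/(0.216738 - (-1.486347)) = 1.350903; f(y_2) = 0.056823
y_3 = 1.350903 - (0.056823)·(1.350903 - 1.490000)/(0.056823 - (0.216738)) = 1.301476; f(y_3) = -0.004572

1.30148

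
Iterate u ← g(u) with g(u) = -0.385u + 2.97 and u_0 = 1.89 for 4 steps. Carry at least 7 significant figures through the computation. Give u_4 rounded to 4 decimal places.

u_1 = g(1.890000) = 2.242350
u_2 = g(2.242350) = 2.106695
u_3 = g(2.106695) = 2.158922
u_4 = g(2.158922) = 2.138815

2.1388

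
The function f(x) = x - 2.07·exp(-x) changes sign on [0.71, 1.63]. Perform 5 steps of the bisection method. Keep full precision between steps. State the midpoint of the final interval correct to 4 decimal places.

f(0.710000) = -0.307703, f(1.630000) = 1.224426 (opposite signs)
step 1: m = 1.170000, f(m) = 0.527540 > 0 → root in [0.710000, 1.170000]
step 2: m = 0.940000, f(m) = 0.131400 > 0 → root in [0.710000, 0.940000]
step 3: m = 0.825000, f(m) = -0.082146 < 0 → root in [0.825000, 0.940000]
step 4: m = 0.882500, f(m) = 0.026043 > 0 → root in [0.825000, 0.882500]
step 5: m = 0.853750, f(m) = -0.027687 < 0 → root in [0.853750, 0.882500]
Midpoint of [0.853750, 0.882500] = 0.868125

0.8681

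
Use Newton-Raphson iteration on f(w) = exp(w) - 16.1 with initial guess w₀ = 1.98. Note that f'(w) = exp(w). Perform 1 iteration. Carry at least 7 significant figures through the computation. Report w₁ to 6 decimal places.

3.202915

Newton update: w ← w − f(w)/f'(w).
w_0 = 1.980000: f = -8.857257, f' = 7.242743 → w_1 = 1.980000 - (-8.857257)/(7.242743) = 3.202915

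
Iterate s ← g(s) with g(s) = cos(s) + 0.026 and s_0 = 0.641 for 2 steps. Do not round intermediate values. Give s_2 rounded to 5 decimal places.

s_1 = g(0.641000) = 0.827498
s_2 = g(0.827498) = 0.702720

0.70272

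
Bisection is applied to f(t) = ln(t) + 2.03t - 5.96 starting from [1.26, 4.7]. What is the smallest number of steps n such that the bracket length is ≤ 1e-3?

Initial width b − a = 4.7 − 1.26 = 3.440000.
After n steps the width is (b−a)/2^n; need (b−a)/2^n ≤ 1e-3.
So n ≥ log₂(3.440000/1e-3) = log₂(3440.0000) ≈ 11.7482.
Hence n = 12.

12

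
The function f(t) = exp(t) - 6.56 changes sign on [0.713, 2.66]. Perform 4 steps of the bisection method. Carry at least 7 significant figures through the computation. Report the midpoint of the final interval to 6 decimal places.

f(0.713000) = -4.519898, f(2.660000) = 7.736289 (opposite signs)
step 1: m = 1.686500, f(m) = -1.159454 < 0 → root in [1.686500, 2.660000]
step 2: m = 2.173250, f(m) = 2.226795 > 0 → root in [1.686500, 2.173250]
step 3: m = 1.929875, f(m) = 0.328649 > 0 → root in [1.686500, 1.929875]
step 4: m = 1.808188, f(m) = -0.460618 < 0 → root in [1.808188, 1.929875]
Midpoint of [1.808188, 1.929875] = 1.869031

1.869031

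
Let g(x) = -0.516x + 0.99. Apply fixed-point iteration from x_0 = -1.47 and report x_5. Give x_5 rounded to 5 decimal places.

x_1 = g(-1.470000) = 1.748520
x_2 = g(1.748520) = 0.087764
x_3 = g(0.087764) = 0.944714
x_4 = g(0.944714) = 0.502528
x_5 = g(0.502528) = 0.730696

0.73070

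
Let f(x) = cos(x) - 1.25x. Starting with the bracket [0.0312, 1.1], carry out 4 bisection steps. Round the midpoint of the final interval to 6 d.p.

f(0.031200) = 0.960513, f(1.100000) = -0.921404 (opposite signs)
step 1: m = 0.565600, f(m) = 0.137267 > 0 → root in [0.565600, 1.100000]
step 2: m = 0.832800, f(m) = -0.368193 < 0 → root in [0.565600, 0.832800]
step 3: m = 0.699200, f(m) = -0.108643 < 0 → root in [0.565600, 0.699200]
step 4: m = 0.632400, f(m) = 0.016111 > 0 → root in [0.632400, 0.699200]
Midpoint of [0.632400, 0.699200] = 0.665800

0.665800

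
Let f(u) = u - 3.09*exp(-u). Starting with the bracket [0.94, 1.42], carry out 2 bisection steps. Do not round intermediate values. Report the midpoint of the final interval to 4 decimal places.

f(0.940000) = -0.267040, f(1.420000) = 0.673104 (opposite signs)
step 1: m = 1.180000, f(m) = 0.230509 > 0 → root in [0.940000, 1.180000]
step 2: m = 1.060000, f(m) = -0.010548 < 0 → root in [1.060000, 1.180000]
Midpoint of [1.060000, 1.180000] = 1.120000

1.1200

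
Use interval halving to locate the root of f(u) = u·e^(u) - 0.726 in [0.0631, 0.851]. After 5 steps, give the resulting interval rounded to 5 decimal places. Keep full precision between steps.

f(0.063100) = -0.658790, f(0.851000) = 1.267032 (opposite signs)
step 1: m = 0.457050, f(m) = -0.004132 < 0 → root in [0.457050, 0.851000]
step 2: m = 0.654025, f(m) = 0.531864 > 0 → root in [0.457050, 0.654025]
step 3: m = 0.555538, f(m) = 0.242234 > 0 → root in [0.457050, 0.555538]
step 4: m = 0.506294, f(m) = 0.114007 > 0 → root in [0.457050, 0.506294]
step 5: m = 0.481672, f(m) = 0.053720 > 0 → root in [0.457050, 0.481672]

[0.45705, 0.48167]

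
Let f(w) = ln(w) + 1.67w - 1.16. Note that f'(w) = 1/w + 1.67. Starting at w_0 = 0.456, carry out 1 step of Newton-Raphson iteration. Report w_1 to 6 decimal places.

0.762432

w_0 = 0.456000: f = -1.183742, f' = 3.862982 → w_1 = 0.456000 - (-1.183742)/(3.862982) = 0.762432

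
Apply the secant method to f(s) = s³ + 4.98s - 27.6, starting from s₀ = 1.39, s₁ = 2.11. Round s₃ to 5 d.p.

f(s_0) = -17.992181, f(s_1) = -7.698269
s_2 = 2.110000 - (-7.698269)·(2.110000 - 1.390000)/(-7.698269 - (-17.992181)) = 2.648450; f(s_2) = 4.166262
s_3 = 2.648450 - (4.166262)·(2.648450 - 2.110000)/(4.166262 - (-7.698269)) = 2.459372; f(s_3) = -0.476799

2.45937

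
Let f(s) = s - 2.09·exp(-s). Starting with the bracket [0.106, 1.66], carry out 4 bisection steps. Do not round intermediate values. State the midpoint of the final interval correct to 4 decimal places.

0.8344

f(0.106000) = -1.773798, f(1.660000) = 1.262610 (opposite signs)
step 1: m = 0.883000, f(m) = 0.018701 > 0 → root in [0.106000, 0.883000]
step 2: m = 0.494500, f(m) = -0.780140 < 0 → root in [0.494500, 0.883000]
step 3: m = 0.688750, f(m) = -0.360855 < 0 → root in [0.688750, 0.883000]
step 4: m = 0.785875, f(m) = -0.166581 < 0 → root in [0.785875, 0.883000]
Midpoint of [0.785875, 0.883000] = 0.834437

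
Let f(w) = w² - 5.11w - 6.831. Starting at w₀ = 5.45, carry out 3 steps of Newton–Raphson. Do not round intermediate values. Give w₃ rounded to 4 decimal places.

6.2100

f'(w) = 2w - 5.11
w_0 = 5.450000: f = -4.978000, f' = 5.790000 → w_1 = 5.450000 - (-4.978000)/(5.790000) = 6.309758
w_1 = 6.309758: f = 0.739184, f' = 7.509516 → w_2 = 6.309758 - (0.739184)/(7.509516) = 6.211325
w_2 = 6.211325: f = 0.009689, f' = 7.312650 → w_3 = 6.211325 - (0.009689)/(7.312650) = 6.210000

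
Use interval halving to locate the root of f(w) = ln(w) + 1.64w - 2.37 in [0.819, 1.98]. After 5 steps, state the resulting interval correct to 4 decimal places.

f(0.819000) = -1.226511, f(1.980000) = 1.560297 (opposite signs)
step 1: m = 1.399500, f(m) = 0.261295 > 0 → root in [0.819000, 1.399500]
step 2: m = 1.109250, f(m) = -0.447146 < 0 → root in [1.109250, 1.399500]
step 3: m = 1.254375, f(m) = -0.086188 < 0 → root in [1.254375, 1.399500]
step 4: m = 1.326938, f(m) = 0.089051 > 0 → root in [1.254375, 1.326938]
step 5: m = 1.290656, f(m) = 0.001827 > 0 → root in [1.254375, 1.290656]

[1.2544, 1.2907]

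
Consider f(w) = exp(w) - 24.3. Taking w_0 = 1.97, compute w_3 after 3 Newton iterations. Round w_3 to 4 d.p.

f'(w) = exp(w)
w_0 = 1.970000: f = -17.129324, f' = 7.170676 → w_1 = 1.970000 - (-17.129324)/(7.170676) = 4.358802
w_1 = 4.358802: f = 53.863408, f' = 78.163408 → w_2 = 4.358802 - (53.863408)/(78.163408) = 3.669689
w_2 = 3.669689: f = 14.939691, f' = 39.239691 → w_3 = 3.669689 - (14.939691)/(39.239691) = 3.288960

3.2890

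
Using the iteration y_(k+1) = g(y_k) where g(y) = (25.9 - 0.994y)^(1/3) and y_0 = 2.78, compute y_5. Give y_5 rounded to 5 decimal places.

y_1 = g(2.780000) = 2.849489
y_2 = g(2.849489) = 2.846651
y_3 = g(2.846651) = 2.846767
y_4 = g(2.846767) = 2.846762
y_5 = g(2.846762) = 2.846762

2.84676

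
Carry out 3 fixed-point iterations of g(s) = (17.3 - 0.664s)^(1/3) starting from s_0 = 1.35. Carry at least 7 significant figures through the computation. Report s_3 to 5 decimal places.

2.50082

s_1 = g(1.350000) = 2.540854
s_2 = g(2.540854) = 2.499353
s_3 = g(2.499353) = 2.500823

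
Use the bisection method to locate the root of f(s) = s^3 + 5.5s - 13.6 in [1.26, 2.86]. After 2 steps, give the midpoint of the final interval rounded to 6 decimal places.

1.460000

f(1.260000) = -4.669624, f(2.860000) = 25.523656 (opposite signs)
step 1: m = 2.060000, f(m) = 6.471816 > 0 → root in [1.260000, 2.060000]
step 2: m = 1.660000, f(m) = 0.104296 > 0 → root in [1.260000, 1.660000]
Midpoint of [1.260000, 1.660000] = 1.460000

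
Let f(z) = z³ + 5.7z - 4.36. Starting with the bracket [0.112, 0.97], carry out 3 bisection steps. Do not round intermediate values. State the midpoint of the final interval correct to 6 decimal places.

0.701875

f(0.112000) = -3.720195, f(0.970000) = 2.081673 (opposite signs)
step 1: m = 0.541000, f(m) = -1.117960 < 0 → root in [0.541000, 0.970000]
step 2: m = 0.755500, f(m) = 0.377574 > 0 → root in [0.541000, 0.755500]
step 3: m = 0.648250, f(m) = -0.392562 < 0 → root in [0.648250, 0.755500]
Midpoint of [0.648250, 0.755500] = 0.701875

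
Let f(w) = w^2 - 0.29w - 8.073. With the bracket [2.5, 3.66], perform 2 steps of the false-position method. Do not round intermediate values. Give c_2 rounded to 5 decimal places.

2.98406

False-position update: c = (a·f(b) − b·f(a))/(f(b) − f(a)); replace the endpoint whose sign matches f(c).
f(2.500000) = -2.548000, f(3.660000) = 4.261200
step 1: c = 2.934072, f(c) = -0.315105 < 0 → new bracket [2.934072, 3.660000]
step 2: c = 2.984056, f(c) = -0.033787 < 0 → new bracket [2.984056, 3.660000]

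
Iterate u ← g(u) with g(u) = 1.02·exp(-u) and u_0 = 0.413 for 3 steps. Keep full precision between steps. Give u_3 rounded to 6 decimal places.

u_1 = g(0.413000) = 0.674896
u_2 = g(0.674896) = 0.519394
u_3 = g(0.519394) = 0.606779

0.606779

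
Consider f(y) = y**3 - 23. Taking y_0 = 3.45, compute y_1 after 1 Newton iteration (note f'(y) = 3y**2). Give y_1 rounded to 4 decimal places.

2.9441

Newton update: y ← y − f(y)/f'(y).
y_0 = 3.450000: f = 18.063625, f' = 35.707500 → y_1 = 3.450000 - (18.063625)/(35.707500) = 2.944122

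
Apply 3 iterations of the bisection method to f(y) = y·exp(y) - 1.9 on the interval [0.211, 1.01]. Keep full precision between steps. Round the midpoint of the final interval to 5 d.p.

f(0.211000) = -1.639433, f(1.010000) = 0.873057 (opposite signs)
step 1: m = 0.610500, f(m) = -0.775855 < 0 → root in [0.610500, 1.010000]
step 2: m = 0.810250, f(m) = -0.078177 < 0 → root in [0.810250, 1.010000]
step 3: m = 0.910125, f(m) = 0.361327 > 0 → root in [0.810250, 0.910125]
Midpoint of [0.810250, 0.910125] = 0.860188

0.86019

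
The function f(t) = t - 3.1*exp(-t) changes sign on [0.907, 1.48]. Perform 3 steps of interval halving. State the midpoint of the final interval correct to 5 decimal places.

1.08606

f(0.907000) = -0.344574, f(1.480000) = 0.774323 (opposite signs)
step 1: m = 1.193500, f(m) = 0.253709 > 0 → root in [0.907000, 1.193500]
step 2: m = 1.050250, f(m) = -0.034286 < 0 → root in [1.050250, 1.193500]
step 3: m = 1.121875, f(m) = 0.112302 > 0 → root in [1.050250, 1.121875]
Midpoint of [1.050250, 1.121875] = 1.086063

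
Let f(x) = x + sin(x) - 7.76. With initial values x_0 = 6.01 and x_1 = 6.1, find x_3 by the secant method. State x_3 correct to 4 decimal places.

f(x_0) = -2.019800, f(x_1) = -1.842163
x_2 = 6.100000 - (-1.842163)·(6.100000 - 6.010000)/(-1.842163 - (-2.019800)) = 7.033331; f(x_2) = -0.044923
x_3 = 7.033331 - (-0.044923)·(7.033331 - 6.100000)/(-0.044923 - (-1.842163)) = 7.056661; f(x_3) = -0.004714

7.0567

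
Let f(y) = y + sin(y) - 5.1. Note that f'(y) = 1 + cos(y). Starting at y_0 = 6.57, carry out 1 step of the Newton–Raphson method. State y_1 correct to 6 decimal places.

y_0 = 6.570000: f = 1.752898, f' = 1.959150 → y_1 = 6.570000 - (1.752898)/(1.959150) = 5.675276

5.675276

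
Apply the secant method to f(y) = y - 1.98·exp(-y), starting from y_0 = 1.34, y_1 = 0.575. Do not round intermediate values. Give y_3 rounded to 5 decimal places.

0.84992

f(y_0) = 0.821546, f(y_1) = -0.539156
y_2 = 0.575000 - (-0.539156)·(0.575000 - 1.340000)/(-0.539156 - (0.821546)) = 0.878119; f(y_2) = 0.055302
y_3 = 0.878119 - (0.055302)·(0.878119 - 0.575000)/(0.055302 - (-0.539156)) = 0.849920; f(y_3) = 0.003570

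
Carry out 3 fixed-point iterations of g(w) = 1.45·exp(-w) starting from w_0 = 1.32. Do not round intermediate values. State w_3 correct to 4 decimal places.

0.5418

w_1 = g(1.320000) = 0.387346
w_2 = g(0.387346) = 0.984341
w_3 = g(0.984341) = 0.541844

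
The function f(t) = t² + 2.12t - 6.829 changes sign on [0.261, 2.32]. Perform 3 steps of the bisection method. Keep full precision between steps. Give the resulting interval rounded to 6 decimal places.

f(0.261000) = -6.207559, f(2.320000) = 3.471800 (opposite signs)
step 1: m = 1.290500, f(m) = -2.427750 < 0 → root in [1.290500, 2.320000]
step 2: m = 1.805250, f(m) = 0.257058 > 0 → root in [1.290500, 1.805250]
step 3: m = 1.547875, f(m) = -1.151588 < 0 → root in [1.547875, 1.805250]

[1.547875, 1.805250]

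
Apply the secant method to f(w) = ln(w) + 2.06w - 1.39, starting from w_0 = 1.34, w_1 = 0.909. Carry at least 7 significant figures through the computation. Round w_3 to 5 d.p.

Secant update: w_(k+1) = w_k − f(w_k)·(w_k − w_(k-1))/(f(w_k) − f(w_(k-1))).
f(w_0) = 1.663070, f(w_1) = 0.387130
w_2 = 0.909000 - (0.387130)·(0.909000 - 1.340000)/(0.387130 - (1.663070)) = 0.778231; f(w_2) = -0.037575
w_3 = 0.778231 - (-0.037575)·(0.778231 - 0.909000)/(-0.037575 - (0.387130)) = 0.789801; f(w_3) = 0.001015

0.78980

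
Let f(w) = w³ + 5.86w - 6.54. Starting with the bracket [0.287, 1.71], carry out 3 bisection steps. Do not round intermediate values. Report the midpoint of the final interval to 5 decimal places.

0.90956

f(0.287000) = -4.834540, f(1.710000) = 8.480811 (opposite signs)
step 1: m = 0.998500, f(m) = 0.306717 > 0 → root in [0.287000, 0.998500]
step 2: m = 0.642750, f(m) = -2.507947 < 0 → root in [0.642750, 0.998500]
step 3: m = 0.820625, f(m) = -1.178508 < 0 → root in [0.820625, 0.998500]
Midpoint of [0.820625, 0.998500] = 0.909562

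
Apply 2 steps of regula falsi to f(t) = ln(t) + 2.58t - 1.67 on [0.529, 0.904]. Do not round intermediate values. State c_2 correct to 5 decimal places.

f(0.529000) = -0.941947, f(0.904000) = 0.561394
step 1: c = 0.763963, f(c) = 0.031790 > 0 → new bracket [0.529000, 0.763963]
step 2: c = 0.756292, f(c) = 0.001907 > 0 → new bracket [0.529000, 0.756292]

0.75629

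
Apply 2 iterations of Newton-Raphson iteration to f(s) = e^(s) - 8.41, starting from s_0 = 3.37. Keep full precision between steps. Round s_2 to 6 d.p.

Newton update: s ← s − f(s)/f'(s).
f'(s) = e^(s)
s_0 = 3.370000: f = 20.668527, f' = 29.078527 → s_1 = 3.370000 - (20.668527)/(29.078527) = 2.659217
s_1 = 2.659217: f = 5.875097, f' = 14.285097 → s_2 = 2.659217 - (5.875097)/(14.285097) = 2.247942

2.247942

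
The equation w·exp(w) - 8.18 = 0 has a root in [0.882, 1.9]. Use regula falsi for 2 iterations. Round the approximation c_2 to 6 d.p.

False-position update: c = (a·f(b) − b·f(a))/(f(b) − f(a)); replace the endpoint whose sign matches f(c).
f(0.882000) = -6.049329, f(1.900000) = 4.523199
step 1: c = 1.464473, f(c) = -1.845764 < 0 → new bracket [1.464473, 1.900000]
step 2: c = 1.590692, f(c) = -0.374250 < 0 → new bracket [1.590692, 1.900000]

1.590692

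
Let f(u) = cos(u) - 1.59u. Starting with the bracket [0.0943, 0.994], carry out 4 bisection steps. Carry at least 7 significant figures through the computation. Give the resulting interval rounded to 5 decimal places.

[0.48792, 0.54415]

f(0.094300) = 0.845620, f(0.994000) = -1.035119 (opposite signs)
step 1: m = 0.544150, f(m) = -0.009631 < 0 → root in [0.094300, 0.544150]
step 2: m = 0.319225, f(m) = 0.441911 > 0 → root in [0.319225, 0.544150]
step 3: m = 0.431688, f(m) = 0.221878 > 0 → root in [0.431688, 0.544150]
step 4: m = 0.487919, f(m) = 0.107520 > 0 → root in [0.487919, 0.544150]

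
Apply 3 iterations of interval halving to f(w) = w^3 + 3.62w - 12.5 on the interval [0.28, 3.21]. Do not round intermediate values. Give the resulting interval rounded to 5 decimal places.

[1.74500, 2.11125]

f(0.280000) = -11.464448, f(3.210000) = 32.196361 (opposite signs)
step 1: m = 1.745000, f(m) = -0.869531 < 0 → root in [1.745000, 3.210000]
step 2: m = 2.477500, f(m) = 11.675460 > 0 → root in [1.745000, 2.477500]
step 3: m = 2.111250, f(m) = 4.553361 > 0 → root in [1.745000, 2.111250]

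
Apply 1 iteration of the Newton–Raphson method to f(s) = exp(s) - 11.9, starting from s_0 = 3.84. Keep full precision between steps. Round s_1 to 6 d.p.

f'(s) = exp(s)
s_0 = 3.840000: f = 34.625474, f' = 46.525474 → s_1 = 3.840000 - (34.625474)/(46.525474) = 3.095774

3.095774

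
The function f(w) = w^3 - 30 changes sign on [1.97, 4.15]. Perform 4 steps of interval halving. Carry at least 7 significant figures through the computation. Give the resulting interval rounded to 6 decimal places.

[3.060000, 3.196250]

f(1.970000) = -22.354627, f(4.150000) = 41.473375 (opposite signs)
step 1: m = 3.060000, f(m) = -1.347384 < 0 → root in [3.060000, 4.150000]
step 2: m = 3.605000, f(m) = 16.850670 > 0 → root in [3.060000, 3.605000]
step 3: m = 3.332500, f(m) = 7.009266 > 0 → root in [3.060000, 3.332500]
step 4: m = 3.196250, f(m) = 2.652935 > 0 → root in [3.060000, 3.196250]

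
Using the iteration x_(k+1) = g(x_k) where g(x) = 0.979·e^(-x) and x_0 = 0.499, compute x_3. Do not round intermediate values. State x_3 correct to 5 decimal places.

0.57033

x_1 = g(0.499000) = 0.594388
x_2 = g(0.594388) = 0.540311
x_3 = g(0.540311) = 0.570333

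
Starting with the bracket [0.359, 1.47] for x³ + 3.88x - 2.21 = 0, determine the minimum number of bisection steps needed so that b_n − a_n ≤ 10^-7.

Initial width b − a = 1.47 − 0.359 = 1.111000.
After n steps the width is (b−a)/2^n; need (b−a)/2^n ≤ 10^-7.
So n ≥ log₂(1.111000/10^-7) = log₂(11110000.0000) ≈ 23.4054.
Hence n = 24.

24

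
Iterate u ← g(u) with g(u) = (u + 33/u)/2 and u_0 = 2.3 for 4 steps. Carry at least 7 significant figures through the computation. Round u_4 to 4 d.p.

5.7446

u_1 = g(2.300000) = 8.323913
u_2 = g(8.323913) = 6.144197
u_3 = g(6.144197) = 5.757559
u_4 = g(5.757559) = 5.744577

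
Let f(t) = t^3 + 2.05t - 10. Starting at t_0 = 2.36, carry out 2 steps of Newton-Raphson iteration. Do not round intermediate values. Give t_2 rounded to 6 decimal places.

f'(t) = 3t^2 + 2.05
t_0 = 2.360000: f = 7.982256, f' = 18.758800 → t_1 = 2.360000 - (7.982256)/(18.758800) = 1.934479
t_1 = 1.934479: f = 1.204912, f' = 13.276632 → t_2 = 1.934479 - (1.204912)/(13.276632) = 1.843725

1.843725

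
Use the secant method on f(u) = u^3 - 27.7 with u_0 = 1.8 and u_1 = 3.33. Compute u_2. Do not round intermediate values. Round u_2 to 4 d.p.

f(u_0) = -21.868000, f(u_1) = 9.226037
u_2 = 3.330000 - (9.226037)·(3.330000 - 1.800000)/(9.226037 - (-21.868000)) = 2.876028; f(u_2) = -3.910839

2.8760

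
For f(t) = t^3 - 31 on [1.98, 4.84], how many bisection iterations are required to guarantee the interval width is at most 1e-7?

Initial width b − a = 4.84 − 1.98 = 2.860000.
After n steps the width is (b−a)/2^n; need (b−a)/2^n ≤ 1e-7.
So n ≥ log₂(2.860000/1e-7) = log₂(28600000.0000) ≈ 24.7695.
Hence n = 25.

25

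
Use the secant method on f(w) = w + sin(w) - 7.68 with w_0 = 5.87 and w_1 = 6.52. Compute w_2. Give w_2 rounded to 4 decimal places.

Secant update: w_(k+1) = w_k − f(w_k)·(w_k − w_(k-1))/(f(w_k) − f(w_(k-1))).
f(w_0) = -2.211529, f(w_1) = -0.925393
w_2 = 6.520000 - (-0.925393)·(6.520000 - 5.870000)/(-0.925393 - (-2.211529)) = 6.987684; f(w_2) = -0.044664

6.9877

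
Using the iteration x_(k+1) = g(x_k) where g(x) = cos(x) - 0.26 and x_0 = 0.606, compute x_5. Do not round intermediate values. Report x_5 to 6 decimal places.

0.576320

x_1 = g(0.606000) = 0.561933
x_2 = g(0.561933) = 0.586227
x_3 = g(0.586227) = 0.573034
x_4 = g(0.573034) = 0.580260
x_5 = g(0.580260) = 0.576320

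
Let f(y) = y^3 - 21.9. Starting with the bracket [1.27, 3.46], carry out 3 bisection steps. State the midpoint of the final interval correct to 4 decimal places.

2.7756

f(1.270000) = -19.851617, f(3.460000) = 19.521736 (opposite signs)
step 1: m = 2.365000, f(m) = -8.672023 < 0 → root in [2.365000, 3.460000]
step 2: m = 2.912500, f(m) = 2.805736 > 0 → root in [2.365000, 2.912500]
step 3: m = 2.638750, f(m) = -3.526380 < 0 → root in [2.638750, 2.912500]
Midpoint of [2.638750, 2.912500] = 2.775625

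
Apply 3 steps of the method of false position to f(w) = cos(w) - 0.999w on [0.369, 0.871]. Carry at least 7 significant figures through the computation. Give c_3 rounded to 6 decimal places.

f(0.369000) = 0.564057, f(0.871000) = -0.226067
step 1: c = 0.727370, f(c) = 0.020283 > 0 → new bracket [0.727370, 0.871000]
step 2: c = 0.739196, f(c) = 0.000554 > 0 → new bracket [0.739196, 0.871000]
step 3: c = 0.739518, f(c) = 0.000015 > 0 → new bracket [0.739518, 0.871000]

0.739518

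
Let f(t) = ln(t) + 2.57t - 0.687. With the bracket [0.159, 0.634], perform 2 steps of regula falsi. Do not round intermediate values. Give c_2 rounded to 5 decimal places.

0.52653

f(0.159000) = -2.117221, f(0.634000) = 0.486674
step 1: c = 0.545221, f(c) = 0.107656 > 0 → new bracket [0.159000, 0.545221]
step 2: c = 0.526533, f(c) = 0.024750 > 0 → new bracket [0.159000, 0.526533]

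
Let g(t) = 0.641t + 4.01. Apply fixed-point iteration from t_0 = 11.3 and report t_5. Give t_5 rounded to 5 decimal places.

11.18399

t_1 = g(11.300000) = 11.253300
t_2 = g(11.253300) = 11.223365
t_3 = g(11.223365) = 11.204177
t_4 = g(11.204177) = 11.191878
t_5 = g(11.191878) = 11.183994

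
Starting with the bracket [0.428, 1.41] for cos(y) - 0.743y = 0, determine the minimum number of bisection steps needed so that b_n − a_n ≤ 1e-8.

27

Initial width b − a = 1.41 − 0.428 = 0.982000.
After n steps the width is (b−a)/2^n; need (b−a)/2^n ≤ 1e-8.
So n ≥ log₂(0.982000/1e-8) = log₂(98200000.0000) ≈ 26.5492.
Hence n = 27.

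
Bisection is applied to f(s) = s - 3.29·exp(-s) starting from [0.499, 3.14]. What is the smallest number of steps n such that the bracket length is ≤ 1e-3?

12

Initial width b − a = 3.14 − 0.499 = 2.641000.
After n steps the width is (b−a)/2^n; need (b−a)/2^n ≤ 1e-3.
So n ≥ log₂(2.641000/1e-3) = log₂(2641.0000) ≈ 11.3669.
Hence n = 12.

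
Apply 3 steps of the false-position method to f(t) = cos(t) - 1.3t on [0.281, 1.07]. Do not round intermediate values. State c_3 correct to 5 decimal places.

f(0.281000) = 0.595479, f(1.070000) = -0.910876
step 1: c = 0.592900, f(c) = 0.058553 > 0 → new bracket [0.592900, 1.070000]
step 2: c = 0.621717, f(c) = 0.004648 > 0 → new bracket [0.621717, 1.070000]
step 3: c = 0.623993, f(c) = 0.000362 > 0 → new bracket [0.623993, 1.070000]

0.62399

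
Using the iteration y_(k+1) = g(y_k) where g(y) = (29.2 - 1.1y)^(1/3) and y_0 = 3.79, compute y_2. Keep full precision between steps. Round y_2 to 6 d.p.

y_1 = g(3.790000) = 2.925226
y_2 = g(2.925226) = 2.961822

2.961822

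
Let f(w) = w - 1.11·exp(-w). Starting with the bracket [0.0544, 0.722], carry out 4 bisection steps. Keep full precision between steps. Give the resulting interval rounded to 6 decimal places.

[0.596825, 0.638550]

f(0.054400) = -0.996829, f(0.722000) = 0.182785 (opposite signs)
step 1: m = 0.388200, f(m) = -0.364687 < 0 → root in [0.388200, 0.722000]
step 2: m = 0.555100, f(m) = -0.082056 < 0 → root in [0.555100, 0.722000]
step 3: m = 0.638550, f(m) = 0.052406 > 0 → root in [0.555100, 0.638550]
step 4: m = 0.596825, f(m) = -0.014293 < 0 → root in [0.596825, 0.638550]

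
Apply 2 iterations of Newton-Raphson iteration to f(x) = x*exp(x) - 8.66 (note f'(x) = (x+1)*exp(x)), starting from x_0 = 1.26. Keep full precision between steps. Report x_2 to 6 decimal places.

x_0 = 1.260000: f = -4.217969, f' = 7.967453 → x_1 = 1.260000 - (-4.217969)/(7.967453) = 1.789400
x_1 = 1.789400: f = 2.051097, f' = 16.696956 → x_2 = 1.789400 - (2.051097)/(16.696956) = 1.666557

1.666557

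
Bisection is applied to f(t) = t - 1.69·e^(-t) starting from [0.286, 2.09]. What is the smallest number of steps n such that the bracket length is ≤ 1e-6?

Initial width b − a = 2.09 − 0.286 = 1.804000.
After n steps the width is (b−a)/2^n; need (b−a)/2^n ≤ 1e-6.
So n ≥ log₂(1.804000/1e-6) = log₂(1804000.0000) ≈ 20.7828.
Hence n = 21.

21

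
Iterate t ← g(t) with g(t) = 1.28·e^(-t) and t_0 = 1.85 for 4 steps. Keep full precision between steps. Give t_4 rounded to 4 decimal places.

0.8166

t_1 = g(1.850000) = 0.201264
t_2 = g(0.201264) = 1.046652
t_3 = g(1.046652) = 0.449422
t_4 = g(0.449422) = 0.816636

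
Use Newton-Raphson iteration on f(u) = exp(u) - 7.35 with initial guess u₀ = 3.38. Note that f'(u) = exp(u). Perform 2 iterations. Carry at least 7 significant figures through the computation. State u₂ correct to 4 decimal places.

2.1599

u_0 = 3.380000: f = 22.020771, f' = 29.370771 → u_1 = 3.380000 - (22.020771)/(29.370771) = 2.630249
u_1 = 2.630249: f = 6.527222, f' = 13.877222 → u_2 = 2.630249 - (6.527222)/(13.877222) = 2.159894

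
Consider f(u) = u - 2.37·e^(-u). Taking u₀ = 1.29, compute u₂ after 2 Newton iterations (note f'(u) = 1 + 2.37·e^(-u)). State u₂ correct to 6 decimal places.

0.932436

Newton update: u ← u − f(u)/f'(u).
u_0 = 1.290000: f = 0.637608, f' = 1.652392 → u_1 = 1.290000 - (0.637608)/(1.652392) = 0.904130
u_1 = 0.904130: f = -0.055469, f' = 1.959599 → u_2 = 0.904130 - (-0.055469)/(1.959599) = 0.932436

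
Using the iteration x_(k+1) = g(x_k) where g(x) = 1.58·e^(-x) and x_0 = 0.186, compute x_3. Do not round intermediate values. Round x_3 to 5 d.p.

x_1 = g(0.186000) = 1.311832
x_2 = g(1.311832) = 0.425535
x_3 = g(0.425535) = 1.032403

1.03240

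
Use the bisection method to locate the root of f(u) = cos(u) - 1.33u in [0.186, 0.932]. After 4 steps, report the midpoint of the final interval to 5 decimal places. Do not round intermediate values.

0.62894

f(0.186000) = 0.735372, f(0.932000) = -0.643330 (opposite signs)
step 1: m = 0.559000, f(m) = 0.104316 > 0 → root in [0.559000, 0.932000]
step 2: m = 0.745500, f(m) = -0.256766 < 0 → root in [0.559000, 0.745500]
step 3: m = 0.652250, f(m) = -0.072772 < 0 → root in [0.559000, 0.652250]
step 4: m = 0.605625, f(m) = 0.016665 > 0 → root in [0.605625, 0.652250]
Midpoint of [0.605625, 0.652250] = 0.628938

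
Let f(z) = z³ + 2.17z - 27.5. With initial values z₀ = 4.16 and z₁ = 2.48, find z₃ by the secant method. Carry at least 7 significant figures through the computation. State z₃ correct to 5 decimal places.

2.79095

f(z_0) = 53.518496, f(z_1) = -6.865408
z_2 = 2.480000 - (-6.865408)·(2.480000 - 4.160000)/(-6.865408 - (53.518496)) = 2.671009; f(z_2) = -2.648154
z_3 = 2.671009 - (-2.648154)·(2.671009 - 2.480000)/(-2.648154 - (-6.865408)) = 2.790950; f(z_3) = 0.296201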